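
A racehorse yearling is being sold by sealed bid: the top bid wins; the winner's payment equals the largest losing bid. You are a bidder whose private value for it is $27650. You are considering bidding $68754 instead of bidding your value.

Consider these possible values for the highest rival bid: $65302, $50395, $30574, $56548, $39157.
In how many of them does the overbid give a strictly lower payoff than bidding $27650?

The deviation hurts exactly when the highest competing bid lies strictly between $27650 and $68754 — overbidding then wins at a price above your value.
$65302: inside the interval → strictly worse (loss $37652).
$50395: inside the interval → strictly worse (loss $22745).
$30574: inside the interval → strictly worse (loss $2924).
$56548: inside the interval → strictly worse (loss $28898).
$39157: inside the interval → strictly worse (loss $11507).
Count: 5.

5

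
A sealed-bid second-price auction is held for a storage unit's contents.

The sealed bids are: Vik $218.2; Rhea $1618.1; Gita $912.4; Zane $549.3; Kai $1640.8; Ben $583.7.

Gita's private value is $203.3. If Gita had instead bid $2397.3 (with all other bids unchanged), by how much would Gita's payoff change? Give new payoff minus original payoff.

−$1437.5

The highest bid among the other bidders is $1640.8; Gita's bid doesn't change that.
Original bid $912.4: Gita is not highest (top rival bid is $1640.8); payoff $0.
Alternative bid $2397.3: Gita is highest, pays the top rival bid $1640.8; payoff $203.3 − $1640.8 = −$1437.5.
Change in payoff = −$1437.5 − ($0) = −$1437.5.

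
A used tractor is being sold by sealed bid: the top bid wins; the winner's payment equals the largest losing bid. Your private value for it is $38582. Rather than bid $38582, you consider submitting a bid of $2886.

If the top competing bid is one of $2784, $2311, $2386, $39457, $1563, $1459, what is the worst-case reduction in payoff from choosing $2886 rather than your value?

$0

$2784: same outcome either way → loss $0.
$2311: same outcome either way → loss $0.
$2386: same outcome either way → loss $0.
$39457: same outcome either way → loss $0.
$1563: same outcome either way → loss $0.
$1459: same outcome either way → loss $0.
Maximum loss: $0.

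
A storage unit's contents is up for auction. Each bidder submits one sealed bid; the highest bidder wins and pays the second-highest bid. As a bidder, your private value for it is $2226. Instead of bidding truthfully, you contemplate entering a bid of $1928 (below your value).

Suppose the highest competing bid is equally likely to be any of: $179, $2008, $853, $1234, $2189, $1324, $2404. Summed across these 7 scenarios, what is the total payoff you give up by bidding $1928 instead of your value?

The deviation costs you only when the competing bid falls strictly between $1928 and $2226; elsewhere both bids give the same outcome.
$179: outcomes coincide → loss $0.
$2008: truthful payoff $218, deviation payoff $0 → loss $218.
$853: outcomes coincide → loss $0.
$1234: outcomes coincide → loss $0.
$2189: truthful payoff $37, deviation payoff $0 → loss $37.
$1324: outcomes coincide → loss $0.
$2404: outcomes coincide → loss $0.
Total loss = $218 + $37 = $255.

$255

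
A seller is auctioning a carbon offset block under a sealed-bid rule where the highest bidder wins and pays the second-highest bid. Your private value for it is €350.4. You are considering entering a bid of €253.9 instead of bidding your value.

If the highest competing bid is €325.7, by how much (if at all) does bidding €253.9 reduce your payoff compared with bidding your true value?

Bidding your value €350.4: you win (since €350.4 > €325.7) and pay €325.7. Payoff €24.7.
Bidding €253.9: you lose. Payoff €0.
The competing bid €325.7 lies between your shaded bid and your value, so underbidding forfeits an item you could have won at a profitable price.
Loss from deviating = €24.7 − (€0) = €24.7.

€24.7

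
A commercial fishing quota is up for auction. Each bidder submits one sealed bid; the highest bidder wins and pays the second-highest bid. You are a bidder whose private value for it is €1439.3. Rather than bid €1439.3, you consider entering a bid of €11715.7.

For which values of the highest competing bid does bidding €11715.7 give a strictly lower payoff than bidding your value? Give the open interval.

(€1439.3, €11715.7)

If the competing bid is below €1439.3, both bids win at the same price — no difference.
If it is above €11715.7, both bids lose — no difference.
If it lies strictly between €1439.3 and €11715.7, bidding your value loses (payoff 0) while bidding €11715.7 wins at a price above your value (payoff negative).
So the deviation strictly hurts on the open interval (€1439.3, €11715.7).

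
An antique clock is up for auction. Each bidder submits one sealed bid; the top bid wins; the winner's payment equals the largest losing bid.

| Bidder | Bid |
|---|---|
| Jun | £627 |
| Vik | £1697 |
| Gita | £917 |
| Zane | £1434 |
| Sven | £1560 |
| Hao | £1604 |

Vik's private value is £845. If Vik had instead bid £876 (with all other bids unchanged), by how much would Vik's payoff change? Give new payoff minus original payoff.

The highest bid among the other bidders is £1604; Vik's bid doesn't change that.
Original bid £1697: Vik is highest, pays the top rival bid £1604; payoff £845 − £1604 = −£759.
Alternative bid £876: Vik is not highest (top rival bid is £1604); payoff £0.
Change in payoff = £0 − (−£759) = £759.

£759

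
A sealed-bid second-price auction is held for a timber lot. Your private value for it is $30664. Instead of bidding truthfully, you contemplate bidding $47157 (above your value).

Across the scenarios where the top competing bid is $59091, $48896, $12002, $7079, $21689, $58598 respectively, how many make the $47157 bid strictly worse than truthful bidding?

0

The deviation hurts exactly when the highest competing bid lies strictly between $30664 and $47157 — overbidding then wins at a price above your value.
$59091: above both → same outcome either way.
$48896: above both → same outcome either way.
$12002: below both → same outcome either way.
$7079: below both → same outcome either way.
$21689: below both → same outcome either way.
$58598: above both → same outcome either way.
Count: 0.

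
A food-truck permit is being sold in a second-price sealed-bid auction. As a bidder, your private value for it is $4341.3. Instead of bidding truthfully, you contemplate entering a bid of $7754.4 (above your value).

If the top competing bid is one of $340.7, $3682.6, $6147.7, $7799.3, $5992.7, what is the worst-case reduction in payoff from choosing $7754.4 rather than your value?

$1806.4

$340.7: same outcome either way → loss $0.
$3682.6: same outcome either way → loss $0.
$6147.7: truthful gives $0, deviation gives −$1806.4 → loss $1806.4.
$7799.3: same outcome either way → loss $0.
$5992.7: truthful gives $0, deviation gives −$1651.4 → loss $1651.4.
Maximum loss: $1806.4.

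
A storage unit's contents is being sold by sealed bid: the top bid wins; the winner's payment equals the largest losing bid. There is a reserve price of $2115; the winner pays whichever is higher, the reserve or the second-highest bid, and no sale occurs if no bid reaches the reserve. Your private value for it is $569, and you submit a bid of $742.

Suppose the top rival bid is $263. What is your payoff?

Your bid $742 is the highest bid but falls below the reserve $2115, so the item goes unsold. Payoff $0.

$0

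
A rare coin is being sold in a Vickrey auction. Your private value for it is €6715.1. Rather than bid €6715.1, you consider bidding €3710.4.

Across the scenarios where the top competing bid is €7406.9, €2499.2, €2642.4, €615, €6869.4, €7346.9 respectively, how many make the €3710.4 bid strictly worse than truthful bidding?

The deviation hurts exactly when the highest competing bid lies strictly between €3710.4 and €6715.1 — underbidding then forfeits a profitable win.
€7406.9: above both → same outcome either way.
€2499.2: below both → same outcome either way.
€2642.4: below both → same outcome either way.
€615: below both → same outcome either way.
€6869.4: above both → same outcome either way.
€7346.9: above both → same outcome either way.
Count: 0.

0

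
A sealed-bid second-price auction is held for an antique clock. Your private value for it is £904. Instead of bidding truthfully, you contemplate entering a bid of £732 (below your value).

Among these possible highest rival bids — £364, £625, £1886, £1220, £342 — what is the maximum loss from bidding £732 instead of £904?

£0

£364: same outcome either way → loss £0.
£625: same outcome either way → loss £0.
£1886: same outcome either way → loss £0.
£1220: same outcome either way → loss £0.
£342: same outcome either way → loss £0.
Maximum loss: £0.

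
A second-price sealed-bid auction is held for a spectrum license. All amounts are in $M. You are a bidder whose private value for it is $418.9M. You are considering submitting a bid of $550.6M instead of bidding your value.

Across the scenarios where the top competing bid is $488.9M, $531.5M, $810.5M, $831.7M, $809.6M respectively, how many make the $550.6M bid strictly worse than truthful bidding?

The deviation hurts exactly when the highest competing bid lies strictly between $418.9M and $550.6M — overbidding then wins at a price above your value.
$488.9M: inside the interval → strictly worse (loss $70M).
$531.5M: inside the interval → strictly worse (loss $112.6M).
$810.5M: above both → same outcome either way.
$831.7M: above both → same outcome either way.
$809.6M: above both → same outcome either way.
Count: 2.

2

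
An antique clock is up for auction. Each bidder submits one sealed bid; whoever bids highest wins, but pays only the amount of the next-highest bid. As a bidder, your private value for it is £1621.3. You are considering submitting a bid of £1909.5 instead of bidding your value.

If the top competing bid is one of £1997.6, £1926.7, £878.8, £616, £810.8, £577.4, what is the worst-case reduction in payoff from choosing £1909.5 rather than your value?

£0

£1997.6: same outcome either way → loss £0.
£1926.7: same outcome either way → loss £0.
£878.8: same outcome either way → loss £0.
£616: same outcome either way → loss £0.
£810.8: same outcome either way → loss £0.
£577.4: same outcome either way → loss £0.
Maximum loss: £0.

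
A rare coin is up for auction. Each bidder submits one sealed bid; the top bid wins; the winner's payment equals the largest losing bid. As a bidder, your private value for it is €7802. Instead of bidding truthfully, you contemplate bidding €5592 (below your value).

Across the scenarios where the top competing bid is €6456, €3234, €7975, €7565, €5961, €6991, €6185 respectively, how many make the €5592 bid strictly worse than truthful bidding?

5

The deviation hurts exactly when the highest competing bid lies strictly between €5592 and €7802 — underbidding then forfeits a profitable win.
€6456: inside the interval → strictly worse (loss €1346).
€3234: below both → same outcome either way.
€7975: above both → same outcome either way.
€7565: inside the interval → strictly worse (loss €237).
€5961: inside the interval → strictly worse (loss €1841).
€6991: inside the interval → strictly worse (loss €811).
€6185: inside the interval → strictly worse (loss €1617).
Count: 5.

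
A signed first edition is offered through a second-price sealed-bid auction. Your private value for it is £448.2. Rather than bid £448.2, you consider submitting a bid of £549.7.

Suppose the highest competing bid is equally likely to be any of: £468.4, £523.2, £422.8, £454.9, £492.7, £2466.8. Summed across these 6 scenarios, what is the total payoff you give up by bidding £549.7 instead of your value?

£146.4

The deviation costs you only when the competing bid falls strictly between £448.2 and £549.7; elsewhere both bids give the same outcome.
£468.4: truthful payoff £0, deviation payoff −£20.2 → loss £20.2.
£523.2: truthful payoff £0, deviation payoff −£75 → loss £75.
£422.8: outcomes coincide → loss £0.
£454.9: truthful payoff £0, deviation payoff −£6.7 → loss £6.7.
£492.7: truthful payoff £0, deviation payoff −£44.5 → loss £44.5.
£2466.8: outcomes coincide → loss £0.
Total loss = £20.2 + £75 + £6.7 + £44.5 = £146.4.
Because the price is fixed by the runner-up's bid, deviating from your value can only change a good outcome into a bad one — never the reverse.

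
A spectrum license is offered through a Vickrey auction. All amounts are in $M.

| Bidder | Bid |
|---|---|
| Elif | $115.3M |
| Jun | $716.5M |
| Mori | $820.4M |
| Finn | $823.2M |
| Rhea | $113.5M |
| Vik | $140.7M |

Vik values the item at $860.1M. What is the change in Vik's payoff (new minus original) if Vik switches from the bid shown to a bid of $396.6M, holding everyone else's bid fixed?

The highest bid among the other bidders is $823.2M; Vik's bid doesn't change that.
Original bid $140.7M: Vik is not highest (top rival bid is $823.2M); payoff $0M.
Alternative bid $396.6M: Vik is not highest (top rival bid is $823.2M); payoff $0M.
Change in payoff = $0M − ($0M) = $0M.

$0M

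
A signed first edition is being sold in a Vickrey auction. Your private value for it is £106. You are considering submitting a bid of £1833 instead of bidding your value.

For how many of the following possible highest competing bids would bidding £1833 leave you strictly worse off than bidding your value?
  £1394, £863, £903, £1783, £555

The deviation hurts exactly when the highest competing bid lies strictly between £106 and £1833 — overbidding then wins at a price above your value.
£1394: inside the interval → strictly worse (loss £1288).
£863: inside the interval → strictly worse (loss £757).
£903: inside the interval → strictly worse (loss £797).
£1783: inside the interval → strictly worse (loss £1677).
£555: inside the interval → strictly worse (loss £449).
Count: 5.

5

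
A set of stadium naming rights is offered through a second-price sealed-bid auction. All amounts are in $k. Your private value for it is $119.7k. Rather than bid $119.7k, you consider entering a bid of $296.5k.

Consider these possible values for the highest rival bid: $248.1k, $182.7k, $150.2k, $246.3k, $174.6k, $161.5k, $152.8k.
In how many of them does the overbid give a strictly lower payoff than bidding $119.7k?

The deviation hurts exactly when the highest competing bid lies strictly between $119.7k and $296.5k — overbidding then wins at a price above your value.
$248.1k: inside the interval → strictly worse (loss $128.4k).
$182.7k: inside the interval → strictly worse (loss $63k).
$150.2k: inside the interval → strictly worse (loss $30.5k).
$246.3k: inside the interval → strictly worse (loss $126.6k).
$174.6k: inside the interval → strictly worse (loss $54.9k).
$161.5k: inside the interval → strictly worse (loss $41.8k).
$152.8k: inside the interval → strictly worse (loss $33.1k).
Count: 7.

7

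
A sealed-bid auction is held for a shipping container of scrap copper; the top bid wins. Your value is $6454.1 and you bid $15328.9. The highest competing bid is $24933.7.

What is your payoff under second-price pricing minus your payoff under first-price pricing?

Your bid $15328.9 is below $24933.7, so you lose under either rule.
Payoff is $0 in both cases; difference = $0.

$0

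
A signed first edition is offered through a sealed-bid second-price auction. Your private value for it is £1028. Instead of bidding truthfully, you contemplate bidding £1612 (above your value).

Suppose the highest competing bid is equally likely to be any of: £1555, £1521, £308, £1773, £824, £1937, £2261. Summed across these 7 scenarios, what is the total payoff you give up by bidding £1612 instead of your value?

The deviation costs you only when the competing bid falls strictly between £1028 and £1612; elsewhere both bids give the same outcome.
£1555: truthful payoff £0, deviation payoff −£527 → loss £527.
£1521: truthful payoff £0, deviation payoff −£493 → loss £493.
£308: outcomes coincide → loss £0.
£1773: outcomes coincide → loss £0.
£824: outcomes coincide → loss £0.
£1937: outcomes coincide → loss £0.
£2261: outcomes coincide → loss £0.
Total loss = £527 + £493 = £1020.

£1020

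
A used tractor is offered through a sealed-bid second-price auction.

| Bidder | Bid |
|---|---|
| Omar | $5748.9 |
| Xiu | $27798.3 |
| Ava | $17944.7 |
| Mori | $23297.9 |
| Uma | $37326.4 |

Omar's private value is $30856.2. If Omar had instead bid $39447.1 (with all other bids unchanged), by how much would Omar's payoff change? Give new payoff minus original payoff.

−$6470.2

The highest bid among the other bidders is $37326.4; Omar's bid doesn't change that.
Original bid $5748.9: Omar is not highest (top rival bid is $37326.4); payoff $0.
Alternative bid $39447.1: Omar is highest, pays the top rival bid $37326.4; payoff $30856.2 − $37326.4 = −$6470.2.
Change in payoff = −$6470.2 − ($0) = −$6470.2.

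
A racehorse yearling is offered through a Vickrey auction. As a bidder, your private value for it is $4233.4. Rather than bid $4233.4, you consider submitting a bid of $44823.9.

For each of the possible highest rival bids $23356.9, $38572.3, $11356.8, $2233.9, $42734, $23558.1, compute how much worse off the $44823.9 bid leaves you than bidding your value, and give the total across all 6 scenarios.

The deviation costs you only when the competing bid falls strictly between $4233.4 and $44823.9; elsewhere both bids give the same outcome.
$23356.9: truthful payoff $0, deviation payoff −$19123.5 → loss $19123.5.
$38572.3: truthful payoff $0, deviation payoff −$34338.9 → loss $34338.9.
$11356.8: truthful payoff $0, deviation payoff −$7123.4 → loss $7123.4.
$2233.9: outcomes coincide → loss $0.
$42734: truthful payoff $0, deviation payoff −$38500.6 → loss $38500.6.
$23558.1: truthful payoff $0, deviation payoff −$19324.7 → loss $19324.7.
Total loss = $19123.5 + $34338.9 + $7123.4 + $38500.6 + $19324.7 = $118411.1.

$118411.1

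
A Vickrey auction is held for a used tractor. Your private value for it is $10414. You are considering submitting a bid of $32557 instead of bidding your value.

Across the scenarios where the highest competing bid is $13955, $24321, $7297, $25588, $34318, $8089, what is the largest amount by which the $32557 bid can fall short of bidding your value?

$15174

$13955: truthful gives $0, deviation gives −$3541 → loss $3541.
$24321: truthful gives $0, deviation gives −$13907 → loss $13907.
$7297: same outcome either way → loss $0.
$25588: truthful gives $0, deviation gives −$15174 → loss $15174.
$34318: same outcome either way → loss $0.
$8089: same outcome either way → loss $0.
Maximum loss: $15174.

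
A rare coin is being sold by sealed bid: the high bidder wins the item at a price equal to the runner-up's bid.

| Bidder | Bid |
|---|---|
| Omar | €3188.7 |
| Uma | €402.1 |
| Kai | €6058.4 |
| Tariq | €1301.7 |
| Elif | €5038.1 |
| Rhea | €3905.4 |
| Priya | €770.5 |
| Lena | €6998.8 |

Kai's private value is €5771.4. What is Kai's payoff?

€0

Highest bid: Lena at €6998.8, so Lena wins.
Second-highest bid: Kai at €6058.4 — that is the price the winner pays.
Kai did not win, so Kai pays nothing and receives nothing: payoff €0.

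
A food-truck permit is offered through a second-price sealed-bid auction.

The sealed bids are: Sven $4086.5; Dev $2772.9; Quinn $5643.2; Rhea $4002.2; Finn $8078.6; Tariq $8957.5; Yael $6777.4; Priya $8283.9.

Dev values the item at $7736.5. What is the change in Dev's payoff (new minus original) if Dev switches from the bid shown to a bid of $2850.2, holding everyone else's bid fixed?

$0

The highest bid among the other bidders is $8957.5; Dev's bid doesn't change that.
Original bid $2772.9: Dev is not highest (top rival bid is $8957.5); payoff $0.
Alternative bid $2850.2: Dev is not highest (top rival bid is $8957.5); payoff $0.
Change in payoff = $0 − ($0) = $0.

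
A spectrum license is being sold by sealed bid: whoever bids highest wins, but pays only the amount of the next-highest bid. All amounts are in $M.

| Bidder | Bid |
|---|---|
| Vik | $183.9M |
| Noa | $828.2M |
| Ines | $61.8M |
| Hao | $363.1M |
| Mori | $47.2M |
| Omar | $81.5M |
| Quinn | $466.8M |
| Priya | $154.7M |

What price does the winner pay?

Highest bid: Noa at $828.2M, so Noa wins.
Second-highest bid: Quinn at $466.8M — that is the price the winner pays.

$466.8M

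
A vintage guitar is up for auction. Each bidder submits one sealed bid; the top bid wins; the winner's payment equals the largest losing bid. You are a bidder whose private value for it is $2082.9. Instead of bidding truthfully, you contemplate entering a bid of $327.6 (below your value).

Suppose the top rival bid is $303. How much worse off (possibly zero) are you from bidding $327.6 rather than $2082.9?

$0

Bidding your value $2082.9: you win (since $2082.9 > $303) and pay $303. Payoff $1779.9.
Bidding $327.6: you win and pay $303. Payoff $2082.9 − $303 = $1779.9.
Difference = $1779.9 − $1779.9 = $0; both bids lead to the same outcome because the competing bid is below both your value and your alternative bid.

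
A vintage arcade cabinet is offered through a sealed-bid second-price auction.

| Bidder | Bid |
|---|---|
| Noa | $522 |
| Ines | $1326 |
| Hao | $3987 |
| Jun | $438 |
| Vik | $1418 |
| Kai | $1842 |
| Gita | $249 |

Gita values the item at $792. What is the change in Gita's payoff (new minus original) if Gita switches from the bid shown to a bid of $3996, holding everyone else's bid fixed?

The highest bid among the other bidders is $3987; Gita's bid doesn't change that.
Original bid $249: Gita is not highest (top rival bid is $3987); payoff $0.
Alternative bid $3996: Gita is highest, pays the top rival bid $3987; payoff $792 − $3987 = −$3195.
Change in payoff = −$3195 − ($0) = −$3195.

−$3195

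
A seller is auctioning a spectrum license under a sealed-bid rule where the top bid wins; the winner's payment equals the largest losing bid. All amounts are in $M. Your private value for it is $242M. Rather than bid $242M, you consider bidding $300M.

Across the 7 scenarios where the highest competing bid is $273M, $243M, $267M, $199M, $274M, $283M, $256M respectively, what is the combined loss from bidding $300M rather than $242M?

$144M

The deviation costs you only when the competing bid falls strictly between $242M and $300M; elsewhere both bids give the same outcome.
$273M: truthful payoff $0M, deviation payoff −$31M → loss $31M.
$243M: truthful payoff $0M, deviation payoff −$1M → loss $1M.
$267M: truthful payoff $0M, deviation payoff −$25M → loss $25M.
$199M: outcomes coincide → loss $0M.
$274M: truthful payoff $0M, deviation payoff −$32M → loss $32M.
$283M: truthful payoff $0M, deviation payoff −$41M → loss $41M.
$256M: truthful payoff $0M, deviation payoff −$14M → loss $14M.
Total loss = $31M + $1M + $25M + $32M + $41M + $14M = $144M.
In a second-price auction your bid sets only whether you win, not what you pay, so bidding your true value is weakly dominant.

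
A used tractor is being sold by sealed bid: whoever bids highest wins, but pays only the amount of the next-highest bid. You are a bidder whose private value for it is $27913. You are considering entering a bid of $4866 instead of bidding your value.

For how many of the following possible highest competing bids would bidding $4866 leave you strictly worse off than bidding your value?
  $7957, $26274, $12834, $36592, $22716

4

The deviation hurts exactly when the highest competing bid lies strictly between $4866 and $27913 — underbidding then forfeits a profitable win.
$7957: inside the interval → strictly worse (loss $19956).
$26274: inside the interval → strictly worse (loss $1639).
$12834: inside the interval → strictly worse (loss $15079).
$36592: above both → same outcome either way.
$22716: inside the interval → strictly worse (loss $5197).
Count: 4.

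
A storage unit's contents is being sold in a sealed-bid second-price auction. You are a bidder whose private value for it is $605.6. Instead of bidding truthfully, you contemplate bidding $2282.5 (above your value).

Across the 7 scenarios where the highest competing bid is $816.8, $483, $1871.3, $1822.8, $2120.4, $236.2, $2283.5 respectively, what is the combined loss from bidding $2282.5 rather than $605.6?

The deviation costs you only when the competing bid falls strictly between $605.6 and $2282.5; elsewhere both bids give the same outcome.
$816.8: truthful payoff $0, deviation payoff −$211.2 → loss $211.2.
$483: outcomes coincide → loss $0.
$1871.3: truthful payoff $0, deviation payoff −$1265.7 → loss $1265.7.
$1822.8: truthful payoff $0, deviation payoff −$1217.2 → loss $1217.2.
$2120.4: truthful payoff $0, deviation payoff −$1514.8 → loss $1514.8.
$236.2: outcomes coincide → loss $0.
$2283.5: outcomes coincide → loss $0.
Total loss = $211.2 + $1265.7 + $1217.2 + $1514.8 = $4208.9.
In a second-price auction your bid sets only whether you win, not what you pay, so bidding your true value is weakly dominant.

$4208.9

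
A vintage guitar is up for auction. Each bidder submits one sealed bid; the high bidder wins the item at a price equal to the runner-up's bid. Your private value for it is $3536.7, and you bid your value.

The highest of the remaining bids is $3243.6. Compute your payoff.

Your bid $3536.7 exceeds the highest competing bid $3243.6, so you win.
In a second-price auction the winner pays the second-highest bid, $3243.6.
Payoff = value − price = $3536.7 − $3243.6 = $293.1.

$293.1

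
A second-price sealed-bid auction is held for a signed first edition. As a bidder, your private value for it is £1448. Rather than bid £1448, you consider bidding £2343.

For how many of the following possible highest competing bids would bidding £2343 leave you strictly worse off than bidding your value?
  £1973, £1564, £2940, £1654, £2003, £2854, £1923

The deviation hurts exactly when the highest competing bid lies strictly between £1448 and £2343 — overbidding then wins at a price above your value.
£1973: inside the interval → strictly worse (loss £525).
£1564: inside the interval → strictly worse (loss £116).
£2940: above both → same outcome either way.
£1654: inside the interval → strictly worse (loss £206).
£2003: inside the interval → strictly worse (loss £555).
£2854: above both → same outcome either way.
£1923: inside the interval → strictly worse (loss £475).
Count: 5.

5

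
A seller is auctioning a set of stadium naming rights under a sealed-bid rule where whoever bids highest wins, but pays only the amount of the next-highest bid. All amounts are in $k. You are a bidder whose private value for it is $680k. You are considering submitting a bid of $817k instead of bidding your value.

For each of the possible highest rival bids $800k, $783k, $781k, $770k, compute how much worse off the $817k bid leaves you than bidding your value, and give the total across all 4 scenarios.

$414k

The deviation costs you only when the competing bid falls strictly between $680k and $817k; elsewhere both bids give the same outcome.
$800k: truthful payoff $0k, deviation payoff −$120k → loss $120k.
$783k: truthful payoff $0k, deviation payoff −$103k → loss $103k.
$781k: truthful payoff $0k, deviation payoff −$101k → loss $101k.
$770k: truthful payoff $0k, deviation payoff −$90k → loss $90k.
Total loss = $120k + $103k + $101k + $90k = $414k.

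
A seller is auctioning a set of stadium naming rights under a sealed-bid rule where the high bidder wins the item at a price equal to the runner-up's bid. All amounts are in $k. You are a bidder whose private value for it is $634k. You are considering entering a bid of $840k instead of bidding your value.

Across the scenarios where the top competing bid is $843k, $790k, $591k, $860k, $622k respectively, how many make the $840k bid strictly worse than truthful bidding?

The deviation hurts exactly when the highest competing bid lies strictly between $634k and $840k — overbidding then wins at a price above your value.
$843k: above both → same outcome either way.
$790k: inside the interval → strictly worse (loss $156k).
$591k: below both → same outcome either way.
$860k: above both → same outcome either way.
$622k: below both → same outcome either way.
Count: 1.

1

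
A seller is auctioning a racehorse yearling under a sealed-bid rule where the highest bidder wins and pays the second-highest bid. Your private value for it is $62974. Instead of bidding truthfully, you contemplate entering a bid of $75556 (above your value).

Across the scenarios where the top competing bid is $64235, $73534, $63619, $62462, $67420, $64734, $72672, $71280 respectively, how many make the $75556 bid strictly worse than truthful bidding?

The deviation hurts exactly when the highest competing bid lies strictly between $62974 and $75556 — overbidding then wins at a price above your value.
$64235: inside the interval → strictly worse (loss $1261).
$73534: inside the interval → strictly worse (loss $10560).
$63619: inside the interval → strictly worse (loss $645).
$62462: below both → same outcome either way.
$67420: inside the interval → strictly worse (loss $4446).
$64734: inside the interval → strictly worse (loss $1760).
$72672: inside the interval → strictly worse (loss $9698).
$71280: inside the interval → strictly worse (loss $8306).
Count: 7.

7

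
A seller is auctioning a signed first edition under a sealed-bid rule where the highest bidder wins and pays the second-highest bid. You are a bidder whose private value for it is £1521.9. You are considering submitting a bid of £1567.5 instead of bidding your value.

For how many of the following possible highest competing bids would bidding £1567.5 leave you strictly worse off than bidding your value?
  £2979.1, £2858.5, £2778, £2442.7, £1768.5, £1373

0

The deviation hurts exactly when the highest competing bid lies strictly between £1521.9 and £1567.5 — overbidding then wins at a price above your value.
£2979.1: above both → same outcome either way.
£2858.5: above both → same outcome either way.
£2778: above both → same outcome either way.
£2442.7: above both → same outcome either way.
£1768.5: above both → same outcome either way.
£1373: below both → same outcome either way.
Count: 0.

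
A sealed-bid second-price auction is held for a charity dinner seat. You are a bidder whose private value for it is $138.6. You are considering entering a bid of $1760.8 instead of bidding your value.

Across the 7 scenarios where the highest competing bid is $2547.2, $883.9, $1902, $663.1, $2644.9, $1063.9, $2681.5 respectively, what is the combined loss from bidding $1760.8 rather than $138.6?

$2195.1

The deviation costs you only when the competing bid falls strictly between $138.6 and $1760.8; elsewhere both bids give the same outcome.
$2547.2: outcomes coincide → loss $0.
$883.9: truthful payoff $0, deviation payoff −$745.3 → loss $745.3.
$1902: outcomes coincide → loss $0.
$663.1: truthful payoff $0, deviation payoff −$524.5 → loss $524.5.
$2644.9: outcomes coincide → loss $0.
$1063.9: truthful payoff $0, deviation payoff −$925.3 → loss $925.3.
$2681.5: outcomes coincide → loss $0.
Total loss = $745.3 + $524.5 + $925.3 = $2195.1.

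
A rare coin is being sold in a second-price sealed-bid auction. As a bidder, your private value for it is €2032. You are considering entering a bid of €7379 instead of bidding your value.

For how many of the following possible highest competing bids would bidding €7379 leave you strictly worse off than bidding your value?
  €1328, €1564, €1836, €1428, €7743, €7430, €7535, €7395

The deviation hurts exactly when the highest competing bid lies strictly between €2032 and €7379 — overbidding then wins at a price above your value.
€1328: below both → same outcome either way.
€1564: below both → same outcome either way.
€1836: below both → same outcome either way.
€1428: below both → same outcome either way.
€7743: above both → same outcome either way.
€7430: above both → same outcome either way.
€7535: above both → same outcome either way.
€7395: above both → same outcome either way.
Count: 0.

0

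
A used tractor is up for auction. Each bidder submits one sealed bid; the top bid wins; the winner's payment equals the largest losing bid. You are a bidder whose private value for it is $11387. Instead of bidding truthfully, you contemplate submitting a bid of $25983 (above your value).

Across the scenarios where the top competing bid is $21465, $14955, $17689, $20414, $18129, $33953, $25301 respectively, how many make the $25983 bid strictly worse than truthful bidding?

6

The deviation hurts exactly when the highest competing bid lies strictly between $11387 and $25983 — overbidding then wins at a price above your value.
$21465: inside the interval → strictly worse (loss $10078).
$14955: inside the interval → strictly worse (loss $3568).
$17689: inside the interval → strictly worse (loss $6302).
$20414: inside the interval → strictly worse (loss $9027).
$18129: inside the interval → strictly worse (loss $6742).
$33953: above both → same outcome either way.
$25301: inside the interval → strictly worse (loss $13914).
Count: 6.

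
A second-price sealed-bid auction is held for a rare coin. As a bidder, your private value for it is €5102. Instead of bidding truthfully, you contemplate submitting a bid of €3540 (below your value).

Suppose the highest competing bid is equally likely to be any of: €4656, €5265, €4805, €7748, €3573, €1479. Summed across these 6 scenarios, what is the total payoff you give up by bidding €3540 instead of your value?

The deviation costs you only when the competing bid falls strictly between €3540 and €5102; elsewhere both bids give the same outcome.
€4656: truthful payoff €446, deviation payoff €0 → loss €446.
€5265: outcomes coincide → loss €0.
€4805: truthful payoff €297, deviation payoff €0 → loss €297.
€7748: outcomes coincide → loss €0.
€3573: truthful payoff €1529, deviation payoff €0 → loss €1529.
€1479: outcomes coincide → loss €0.
Total loss = €446 + €297 + €1529 = €2272.
Truthful bidding weakly dominates here: raising your bid can only win items priced above your value, and lowering it can only forfeit items priced below.

€2272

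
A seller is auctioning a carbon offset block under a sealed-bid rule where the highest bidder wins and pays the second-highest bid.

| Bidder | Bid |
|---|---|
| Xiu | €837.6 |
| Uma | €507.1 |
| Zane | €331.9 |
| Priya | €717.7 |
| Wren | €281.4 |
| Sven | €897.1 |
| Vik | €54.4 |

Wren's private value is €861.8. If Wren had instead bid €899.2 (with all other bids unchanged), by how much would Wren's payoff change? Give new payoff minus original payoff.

The highest bid among the other bidders is €897.1; Wren's bid doesn't change that.
Original bid €281.4: Wren is not highest (top rival bid is €897.1); payoff €0.
Alternative bid €899.2: Wren is highest, pays the top rival bid €897.1; payoff €861.8 − €897.1 = −€35.3.
Change in payoff = −€35.3 − (€0) = −€35.3.

−€35.3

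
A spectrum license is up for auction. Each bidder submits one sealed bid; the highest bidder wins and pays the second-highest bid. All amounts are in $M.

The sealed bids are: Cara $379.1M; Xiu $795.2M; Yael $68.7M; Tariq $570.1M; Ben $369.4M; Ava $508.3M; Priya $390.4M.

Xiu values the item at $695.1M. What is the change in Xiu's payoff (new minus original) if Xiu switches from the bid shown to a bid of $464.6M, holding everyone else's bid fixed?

−$125M

The highest bid among the other bidders is $570.1M; Xiu's bid doesn't change that.
Original bid $795.2M: Xiu is highest, pays the top rival bid $570.1M; payoff $695.1M − $570.1M = $125M.
Alternative bid $464.6M: Xiu is not highest (top rival bid is $570.1M); payoff $0M.
Change in payoff = $0M − ($125M) = −$125M.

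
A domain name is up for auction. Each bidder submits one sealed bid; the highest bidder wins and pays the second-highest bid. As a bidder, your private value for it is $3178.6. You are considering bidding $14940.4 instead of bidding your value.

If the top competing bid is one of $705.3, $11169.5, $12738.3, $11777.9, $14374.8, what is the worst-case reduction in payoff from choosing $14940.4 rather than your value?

$11196.2

$705.3: same outcome either way → loss $0.
$11169.5: truthful gives $0, deviation gives −$7990.9 → loss $7990.9.
$12738.3: truthful gives $0, deviation gives −$9559.7 → loss $9559.7.
$11777.9: truthful gives $0, deviation gives −$8599.3 → loss $8599.3.
$14374.8: truthful gives $0, deviation gives −$11196.2 → loss $11196.2.
Maximum loss: $11196.2.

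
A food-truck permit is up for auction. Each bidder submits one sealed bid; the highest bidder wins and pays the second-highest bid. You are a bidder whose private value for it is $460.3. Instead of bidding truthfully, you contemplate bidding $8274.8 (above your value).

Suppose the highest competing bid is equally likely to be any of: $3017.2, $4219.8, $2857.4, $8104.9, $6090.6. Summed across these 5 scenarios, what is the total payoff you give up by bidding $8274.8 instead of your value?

The deviation costs you only when the competing bid falls strictly between $460.3 and $8274.8; elsewhere both bids give the same outcome.
$3017.2: truthful payoff $0, deviation payoff −$2556.9 → loss $2556.9.
$4219.8: truthful payoff $0, deviation payoff −$3759.5 → loss $3759.5.
$2857.4: truthful payoff $0, deviation payoff −$2397.1 → loss $2397.1.
$8104.9: truthful payoff $0, deviation payoff −$7644.6 → loss $7644.6.
$6090.6: truthful payoff $0, deviation payoff −$5630.3 → loss $5630.3.
Total loss = $2556.9 + $3759.5 + $2397.1 + $7644.6 + $5630.3 = $21988.4.

$21988.4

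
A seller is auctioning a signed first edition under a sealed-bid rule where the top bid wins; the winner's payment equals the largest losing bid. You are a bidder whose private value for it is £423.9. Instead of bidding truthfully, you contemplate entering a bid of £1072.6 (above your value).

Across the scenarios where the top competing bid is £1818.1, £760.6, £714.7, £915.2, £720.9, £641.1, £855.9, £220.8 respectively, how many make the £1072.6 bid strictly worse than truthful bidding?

6

The deviation hurts exactly when the highest competing bid lies strictly between £423.9 and £1072.6 — overbidding then wins at a price above your value.
£1818.1: above both → same outcome either way.
£760.6: inside the interval → strictly worse (loss £336.7).
£714.7: inside the interval → strictly worse (loss £290.8).
£915.2: inside the interval → strictly worse (loss £491.3).
£720.9: inside the interval → strictly worse (loss £297).
£641.1: inside the interval → strictly worse (loss £217.2).
£855.9: inside the interval → strictly worse (loss £432).
£220.8: below both → same outcome either way.
Count: 6.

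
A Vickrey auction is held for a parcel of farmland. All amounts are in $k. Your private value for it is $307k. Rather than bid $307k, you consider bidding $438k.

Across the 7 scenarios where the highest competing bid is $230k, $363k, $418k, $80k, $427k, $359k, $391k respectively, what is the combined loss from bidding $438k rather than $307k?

$423k

The deviation costs you only when the competing bid falls strictly between $307k and $438k; elsewhere both bids give the same outcome.
$230k: outcomes coincide → loss $0k.
$363k: truthful payoff $0k, deviation payoff −$56k → loss $56k.
$418k: truthful payoff $0k, deviation payoff −$111k → loss $111k.
$80k: outcomes coincide → loss $0k.
$427k: truthful payoff $0k, deviation payoff −$120k → loss $120k.
$359k: truthful payoff $0k, deviation payoff −$52k → loss $52k.
$391k: truthful payoff $0k, deviation payoff −$84k → loss $84k.
Total loss = $56k + $111k + $120k + $52k + $84k = $423k.
In a second-price auction your bid sets only whether you win, not what you pay, so bidding your true value is weakly dominant.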